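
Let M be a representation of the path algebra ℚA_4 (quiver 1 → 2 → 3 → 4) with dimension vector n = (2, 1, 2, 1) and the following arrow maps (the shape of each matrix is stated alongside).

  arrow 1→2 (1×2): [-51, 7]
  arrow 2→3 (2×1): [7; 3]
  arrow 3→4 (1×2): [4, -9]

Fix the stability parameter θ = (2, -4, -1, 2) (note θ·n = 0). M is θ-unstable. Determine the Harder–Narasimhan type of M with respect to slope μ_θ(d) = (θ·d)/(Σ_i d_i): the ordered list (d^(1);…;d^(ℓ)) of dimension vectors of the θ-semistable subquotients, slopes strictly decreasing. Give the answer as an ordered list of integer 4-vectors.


Via rank(M_{q-1}∘⋯∘M_p): M ≅ I[1,1], I[1,4], I[3,3].
μ_θ-semistable layers: μ^(1)=2; μ^(2)=-1

((1, 0, 0, 1); (1, 1, 2, 0))


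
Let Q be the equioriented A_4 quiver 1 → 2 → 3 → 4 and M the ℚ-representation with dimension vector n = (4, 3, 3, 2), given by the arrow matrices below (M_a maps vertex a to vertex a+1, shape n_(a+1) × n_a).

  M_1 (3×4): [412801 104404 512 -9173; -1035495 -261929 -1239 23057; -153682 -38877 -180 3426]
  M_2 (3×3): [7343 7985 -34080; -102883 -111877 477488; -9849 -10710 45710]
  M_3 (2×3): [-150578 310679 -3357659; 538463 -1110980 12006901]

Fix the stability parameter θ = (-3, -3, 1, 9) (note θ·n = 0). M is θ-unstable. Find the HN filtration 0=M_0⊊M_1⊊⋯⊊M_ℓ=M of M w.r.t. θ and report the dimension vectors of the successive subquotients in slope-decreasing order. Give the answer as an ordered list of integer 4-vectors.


Interval decomposition of M: I[1,1], I[1,2], I[1,3], I[1,4], I[3,4].
HN type (ℓ=3): μ^(1)=9; μ^(2)=1; μ^(3)=-3

((0, 0, 0, 2); (0, 0, 3, 0); (4, 3, 0, 0))


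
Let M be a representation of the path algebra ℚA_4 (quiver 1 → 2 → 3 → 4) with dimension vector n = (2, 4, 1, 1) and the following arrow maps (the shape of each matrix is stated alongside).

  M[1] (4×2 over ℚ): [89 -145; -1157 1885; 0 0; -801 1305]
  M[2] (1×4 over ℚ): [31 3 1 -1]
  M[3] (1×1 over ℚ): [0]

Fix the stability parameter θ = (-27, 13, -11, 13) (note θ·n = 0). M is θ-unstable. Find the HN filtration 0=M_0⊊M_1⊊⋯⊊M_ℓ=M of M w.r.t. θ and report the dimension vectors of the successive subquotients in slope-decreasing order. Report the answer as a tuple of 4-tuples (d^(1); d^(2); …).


Via rank(M_{q-1}∘⋯∘M_p): M ≅ I[1,1], I[1,3], I[2,2]^3, I[4,4].
μ_θ-semistable layers: μ^(1)=13; μ^(2)=1; μ^(3)=-27

((0, 3, 0, 1); (0, 1, 1, 0); (2, 0, 0, 0))


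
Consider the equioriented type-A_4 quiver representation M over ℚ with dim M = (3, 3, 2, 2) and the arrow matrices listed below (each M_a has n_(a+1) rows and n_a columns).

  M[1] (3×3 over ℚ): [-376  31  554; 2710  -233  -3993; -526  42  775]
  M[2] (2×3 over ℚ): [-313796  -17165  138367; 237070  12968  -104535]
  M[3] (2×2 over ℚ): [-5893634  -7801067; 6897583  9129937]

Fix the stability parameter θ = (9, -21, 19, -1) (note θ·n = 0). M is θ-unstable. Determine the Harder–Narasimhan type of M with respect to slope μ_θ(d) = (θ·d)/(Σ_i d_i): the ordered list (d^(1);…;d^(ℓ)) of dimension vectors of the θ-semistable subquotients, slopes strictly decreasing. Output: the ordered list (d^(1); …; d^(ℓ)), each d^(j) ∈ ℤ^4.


Barcode: M ≅ I[1,1], I[1,4]^2, I[2,2]. HN layers by μ_θ (3 steps, strictly decreasing):
  μ^(1)=9; μ^(2)=-6; μ^(3)=-21

((1, 0, 2, 2); (2, 2, 0, 0); (0, 1, 0, 0))


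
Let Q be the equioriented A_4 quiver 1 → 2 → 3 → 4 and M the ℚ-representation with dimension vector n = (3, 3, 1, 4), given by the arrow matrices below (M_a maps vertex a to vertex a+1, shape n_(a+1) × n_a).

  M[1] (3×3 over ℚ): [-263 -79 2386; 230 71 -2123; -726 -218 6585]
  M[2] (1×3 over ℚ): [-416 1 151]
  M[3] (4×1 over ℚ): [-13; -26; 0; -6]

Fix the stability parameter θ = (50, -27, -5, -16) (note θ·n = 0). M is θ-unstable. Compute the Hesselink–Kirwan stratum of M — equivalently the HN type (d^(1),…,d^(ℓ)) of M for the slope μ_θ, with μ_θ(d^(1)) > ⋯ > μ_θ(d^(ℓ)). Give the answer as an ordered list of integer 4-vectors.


Barcode: M ≅ I[1,2]^2, I[1,4], I[4,4]^3. HN layers by μ_θ (3 steps, strictly decreasing):
  μ^(1)=23/2; μ^(2)=1/2; μ^(3)=-16

((2, 2, 0, 0); (1, 1, 1, 1); (0, 0, 0, 3))


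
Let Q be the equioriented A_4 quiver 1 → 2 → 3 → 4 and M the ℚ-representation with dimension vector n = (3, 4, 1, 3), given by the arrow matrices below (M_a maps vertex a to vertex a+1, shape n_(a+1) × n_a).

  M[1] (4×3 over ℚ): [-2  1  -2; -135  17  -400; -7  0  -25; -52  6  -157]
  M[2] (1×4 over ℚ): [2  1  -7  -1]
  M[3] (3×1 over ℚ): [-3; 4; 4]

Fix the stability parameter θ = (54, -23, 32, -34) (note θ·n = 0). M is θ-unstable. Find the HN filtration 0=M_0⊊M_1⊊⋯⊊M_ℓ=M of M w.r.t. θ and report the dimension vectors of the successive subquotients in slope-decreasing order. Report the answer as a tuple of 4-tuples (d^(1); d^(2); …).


Via rank(M_{q-1}∘⋯∘M_p): M ≅ I[1,2]^2, I[1,4], I[2,2], I[4,4]^2.
μ_θ-semistable layers: μ^(1)=31/2; μ^(2)=29/4; μ^(3)=-23; μ^(4)=-34

((2, 2, 0, 0); (1, 1, 1, 1); (0, 1, 0, 0); (0, 0, 0, 2))


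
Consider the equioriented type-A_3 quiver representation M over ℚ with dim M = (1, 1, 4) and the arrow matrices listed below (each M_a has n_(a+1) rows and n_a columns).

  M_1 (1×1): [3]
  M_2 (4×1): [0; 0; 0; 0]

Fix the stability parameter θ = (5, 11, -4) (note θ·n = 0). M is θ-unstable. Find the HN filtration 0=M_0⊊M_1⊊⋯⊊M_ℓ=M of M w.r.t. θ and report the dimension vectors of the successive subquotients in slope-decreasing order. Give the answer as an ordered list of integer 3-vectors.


Via rank(M_{q-1}∘⋯∘M_p): M ≅ I[1,2], I[3,3]^4.
μ_θ-semistable layers: μ^(1)=11; μ^(2)=5; μ^(3)=-4

((0, 1, 0); (1, 0, 0); (0, 0, 4))


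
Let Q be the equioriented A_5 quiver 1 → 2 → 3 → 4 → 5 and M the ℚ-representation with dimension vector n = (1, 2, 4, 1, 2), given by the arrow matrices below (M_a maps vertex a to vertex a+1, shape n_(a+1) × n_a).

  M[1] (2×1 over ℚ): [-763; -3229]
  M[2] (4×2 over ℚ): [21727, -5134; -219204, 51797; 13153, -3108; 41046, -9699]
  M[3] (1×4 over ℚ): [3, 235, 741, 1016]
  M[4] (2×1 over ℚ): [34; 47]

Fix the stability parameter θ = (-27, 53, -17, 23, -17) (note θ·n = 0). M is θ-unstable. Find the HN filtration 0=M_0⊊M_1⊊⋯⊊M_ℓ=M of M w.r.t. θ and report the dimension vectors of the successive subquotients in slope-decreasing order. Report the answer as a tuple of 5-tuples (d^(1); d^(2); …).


Via rank(M_{q-1}∘⋯∘M_p): M ≅ I[1,5], I[2,3], I[3,3]^2, I[5,5].
μ_θ-semistable layers: μ^(1)=18; μ^(2)=21/2; μ^(3)=-17; μ^(4)=-27

((0, 1, 1, 0, 0); (0, 1, 1, 1, 1); (0, 0, 2, 0, 1); (1, 0, 0, 0, 0))


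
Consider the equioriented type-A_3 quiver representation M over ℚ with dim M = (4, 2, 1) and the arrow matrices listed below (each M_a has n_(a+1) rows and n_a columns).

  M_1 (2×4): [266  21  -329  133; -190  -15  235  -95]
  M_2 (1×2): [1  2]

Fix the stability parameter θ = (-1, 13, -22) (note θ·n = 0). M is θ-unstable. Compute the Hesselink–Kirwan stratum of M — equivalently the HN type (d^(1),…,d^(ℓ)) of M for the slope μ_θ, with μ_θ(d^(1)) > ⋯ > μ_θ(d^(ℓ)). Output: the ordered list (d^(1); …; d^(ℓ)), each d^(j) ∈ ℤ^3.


Interval decomposition of M: I[1,1]^3, I[1,3], I[2,2].
HN type (ℓ=3): μ^(1)=13; μ^(2)=-1; μ^(3)=-10/3

((0, 1, 0); (3, 0, 0); (1, 1, 1))


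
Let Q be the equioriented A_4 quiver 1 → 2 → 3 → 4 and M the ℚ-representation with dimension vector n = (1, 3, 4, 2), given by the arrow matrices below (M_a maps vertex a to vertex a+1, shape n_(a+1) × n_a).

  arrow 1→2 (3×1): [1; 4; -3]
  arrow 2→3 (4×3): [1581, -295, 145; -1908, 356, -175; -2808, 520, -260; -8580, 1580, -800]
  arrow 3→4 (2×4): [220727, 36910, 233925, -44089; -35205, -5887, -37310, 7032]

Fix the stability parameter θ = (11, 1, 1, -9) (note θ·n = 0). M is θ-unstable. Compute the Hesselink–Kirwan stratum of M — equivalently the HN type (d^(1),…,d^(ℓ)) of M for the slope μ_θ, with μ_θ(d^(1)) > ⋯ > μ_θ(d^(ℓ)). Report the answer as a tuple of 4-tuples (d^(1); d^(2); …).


Interval decomposition of M: I[1,4], I[2,2], I[2,4], I[3,3]^2.
HN type (ℓ=2): μ^(1)=1; μ^(2)=-7/3

((1, 2, 3, 1); (0, 1, 1, 1))


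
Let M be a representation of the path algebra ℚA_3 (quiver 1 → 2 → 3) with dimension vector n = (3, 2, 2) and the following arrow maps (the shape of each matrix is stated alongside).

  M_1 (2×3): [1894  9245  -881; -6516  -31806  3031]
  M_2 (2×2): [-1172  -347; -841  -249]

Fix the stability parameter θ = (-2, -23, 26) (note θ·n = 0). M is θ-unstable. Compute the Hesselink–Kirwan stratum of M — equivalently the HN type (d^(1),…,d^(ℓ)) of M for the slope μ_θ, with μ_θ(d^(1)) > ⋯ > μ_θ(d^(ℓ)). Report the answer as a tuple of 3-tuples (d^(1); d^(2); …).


Via rank(M_{q-1}∘⋯∘M_p): M ≅ I[1,1], I[1,3]^2.
μ_θ-semistable layers: μ^(1)=26; μ^(2)=-2; μ^(3)=-25/2

((0, 0, 2); (1, 0, 0); (2, 2, 0))


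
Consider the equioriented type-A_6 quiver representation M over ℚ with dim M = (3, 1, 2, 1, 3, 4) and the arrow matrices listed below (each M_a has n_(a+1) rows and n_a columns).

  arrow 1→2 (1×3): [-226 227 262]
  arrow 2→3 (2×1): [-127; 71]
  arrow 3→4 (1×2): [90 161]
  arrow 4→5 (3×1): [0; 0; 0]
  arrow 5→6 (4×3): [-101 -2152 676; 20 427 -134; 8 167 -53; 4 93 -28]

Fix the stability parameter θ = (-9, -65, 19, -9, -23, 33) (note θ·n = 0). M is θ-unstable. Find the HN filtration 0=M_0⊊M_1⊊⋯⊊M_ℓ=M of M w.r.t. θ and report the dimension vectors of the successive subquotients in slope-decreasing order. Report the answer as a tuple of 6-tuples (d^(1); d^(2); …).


Interval decomposition of M: I[1,1]^2, I[1,4], I[3,3], I[5,6]^3, I[6,6].
HN type (ℓ=6): μ^(1)=33; μ^(2)=19; μ^(3)=5; μ^(4)=-9; μ^(5)=-23; μ^(6)=-37

((0, 0, 0, 0, 0, 4); (0, 0, 1, 0, 0, 0); (0, 0, 1, 1, 0, 0); (2, 0, 0, 0, 0, 0); (0, 0, 0, 0, 3, 0); (1, 1, 0, 0, 0, 0))


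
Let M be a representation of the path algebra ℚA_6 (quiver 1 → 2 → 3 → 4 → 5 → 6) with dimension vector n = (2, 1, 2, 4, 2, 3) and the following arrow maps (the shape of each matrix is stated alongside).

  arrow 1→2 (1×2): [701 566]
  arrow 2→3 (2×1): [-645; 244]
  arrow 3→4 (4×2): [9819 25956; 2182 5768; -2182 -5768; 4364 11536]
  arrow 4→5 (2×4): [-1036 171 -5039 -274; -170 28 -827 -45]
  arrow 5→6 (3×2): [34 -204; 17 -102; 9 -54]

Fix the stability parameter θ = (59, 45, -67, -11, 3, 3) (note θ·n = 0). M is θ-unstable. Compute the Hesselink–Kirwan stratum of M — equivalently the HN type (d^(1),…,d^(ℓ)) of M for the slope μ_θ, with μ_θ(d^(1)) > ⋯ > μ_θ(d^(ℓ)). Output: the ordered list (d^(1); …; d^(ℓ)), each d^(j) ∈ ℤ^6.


Interval decomposition of M: I[1,1], I[1,4], I[3,3], I[4,4], I[4,5], I[4,6], I[6,6]^2.
HN type (ℓ=5): μ^(1)=59; μ^(2)=13/2; μ^(3)=3; μ^(4)=-11; μ^(5)=-67

((1, 0, 0, 0, 0, 0); (1, 1, 1, 1, 0, 0); (0, 0, 0, 0, 2, 3); (0, 0, 0, 3, 0, 0); (0, 0, 1, 0, 0, 0))


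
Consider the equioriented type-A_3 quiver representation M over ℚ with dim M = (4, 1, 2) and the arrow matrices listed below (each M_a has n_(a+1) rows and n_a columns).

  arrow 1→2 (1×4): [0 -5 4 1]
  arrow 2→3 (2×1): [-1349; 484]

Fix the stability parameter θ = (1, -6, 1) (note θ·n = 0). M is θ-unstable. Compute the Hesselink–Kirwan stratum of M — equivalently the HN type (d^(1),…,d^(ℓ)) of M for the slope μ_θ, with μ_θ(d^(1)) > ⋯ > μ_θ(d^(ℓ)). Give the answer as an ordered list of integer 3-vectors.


Interval decomposition of M: I[1,1]^3, I[1,3], I[3,3].
HN type (ℓ=2): μ^(1)=1; μ^(2)=-5/2

((3, 0, 2); (1, 1, 0))


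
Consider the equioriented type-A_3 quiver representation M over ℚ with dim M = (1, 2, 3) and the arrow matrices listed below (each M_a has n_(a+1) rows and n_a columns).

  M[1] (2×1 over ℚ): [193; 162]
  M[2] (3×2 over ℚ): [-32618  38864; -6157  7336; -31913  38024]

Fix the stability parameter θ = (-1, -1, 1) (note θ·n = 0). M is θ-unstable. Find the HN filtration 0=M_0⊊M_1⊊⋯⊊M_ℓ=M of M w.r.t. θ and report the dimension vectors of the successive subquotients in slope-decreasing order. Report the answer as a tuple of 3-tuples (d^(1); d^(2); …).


Barcode: M ≅ I[1,3], I[2,2], I[3,3]^2. HN layers by μ_θ (2 steps, strictly decreasing):
  μ^(1)=1; μ^(2)=-1

((0, 0, 3); (1, 2, 0))


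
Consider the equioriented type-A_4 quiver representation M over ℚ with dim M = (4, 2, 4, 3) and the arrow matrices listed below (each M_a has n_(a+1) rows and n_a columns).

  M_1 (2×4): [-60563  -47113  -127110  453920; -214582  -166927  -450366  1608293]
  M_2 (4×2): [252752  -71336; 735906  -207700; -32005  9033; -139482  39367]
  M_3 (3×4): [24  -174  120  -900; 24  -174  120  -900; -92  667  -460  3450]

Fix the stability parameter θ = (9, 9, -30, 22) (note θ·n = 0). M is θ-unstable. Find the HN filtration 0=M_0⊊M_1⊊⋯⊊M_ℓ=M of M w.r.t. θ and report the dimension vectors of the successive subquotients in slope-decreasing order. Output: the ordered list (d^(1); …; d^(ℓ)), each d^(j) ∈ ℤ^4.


Via rank(M_{q-1}∘⋯∘M_p): M ≅ I[1,1]^2, I[1,3], I[1,4], I[3,3]^2, I[4,4]^2.
μ_θ-semistable layers: μ^(1)=22; μ^(2)=9; μ^(3)=-4; μ^(4)=-30

((0, 0, 0, 3); (2, 0, 0, 0); (2, 2, 2, 0); (0, 0, 2, 0))


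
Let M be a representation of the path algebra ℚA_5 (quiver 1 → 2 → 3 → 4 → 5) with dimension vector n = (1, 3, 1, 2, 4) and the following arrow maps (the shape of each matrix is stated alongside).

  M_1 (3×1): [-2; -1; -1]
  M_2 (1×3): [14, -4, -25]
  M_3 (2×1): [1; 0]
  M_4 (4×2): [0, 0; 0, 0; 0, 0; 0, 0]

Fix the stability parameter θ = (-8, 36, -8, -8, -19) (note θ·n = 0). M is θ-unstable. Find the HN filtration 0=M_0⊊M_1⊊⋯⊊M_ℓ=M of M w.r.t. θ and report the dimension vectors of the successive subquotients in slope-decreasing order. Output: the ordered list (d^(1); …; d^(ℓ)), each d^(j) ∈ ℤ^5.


Interval decomposition of M: I[1,4], I[2,2]^2, I[4,4], I[5,5]^4.
HN type (ℓ=4): μ^(1)=36; μ^(2)=20/3; μ^(3)=-8; μ^(4)=-19

((0, 2, 0, 0, 0); (0, 1, 1, 1, 0); (1, 0, 0, 1, 0); (0, 0, 0, 0, 4))


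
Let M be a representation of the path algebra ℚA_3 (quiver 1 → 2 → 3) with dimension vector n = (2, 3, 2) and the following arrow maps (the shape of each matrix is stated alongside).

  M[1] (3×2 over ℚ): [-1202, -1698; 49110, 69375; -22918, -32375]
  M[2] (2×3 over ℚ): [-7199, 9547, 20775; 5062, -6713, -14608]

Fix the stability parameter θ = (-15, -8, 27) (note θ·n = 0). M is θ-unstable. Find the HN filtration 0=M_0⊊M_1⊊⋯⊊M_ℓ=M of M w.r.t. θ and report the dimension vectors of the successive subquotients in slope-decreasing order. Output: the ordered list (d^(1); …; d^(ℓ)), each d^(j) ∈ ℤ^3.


Interval decomposition of M: I[1,3]^2, I[2,2].
HN type (ℓ=3): μ^(1)=27; μ^(2)=-8; μ^(3)=-15

((0, 0, 2); (0, 3, 0); (2, 0, 0))


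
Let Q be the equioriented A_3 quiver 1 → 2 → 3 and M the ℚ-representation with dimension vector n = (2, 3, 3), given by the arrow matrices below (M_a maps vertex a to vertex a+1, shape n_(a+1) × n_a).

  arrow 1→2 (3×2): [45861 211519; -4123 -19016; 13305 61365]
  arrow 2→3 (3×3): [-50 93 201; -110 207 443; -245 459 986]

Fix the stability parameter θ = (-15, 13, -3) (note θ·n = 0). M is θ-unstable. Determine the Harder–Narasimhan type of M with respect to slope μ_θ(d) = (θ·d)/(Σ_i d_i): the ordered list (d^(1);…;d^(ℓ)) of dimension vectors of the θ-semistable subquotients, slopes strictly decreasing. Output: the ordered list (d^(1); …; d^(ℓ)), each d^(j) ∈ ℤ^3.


Via rank(M_{q-1}∘⋯∘M_p): M ≅ I[1,2], I[1,3], I[2,3], I[3,3].
μ_θ-semistable layers: μ^(1)=13; μ^(2)=5; μ^(3)=-3; μ^(4)=-15

((0, 1, 0); (0, 2, 2); (0, 0, 1); (2, 0, 0))


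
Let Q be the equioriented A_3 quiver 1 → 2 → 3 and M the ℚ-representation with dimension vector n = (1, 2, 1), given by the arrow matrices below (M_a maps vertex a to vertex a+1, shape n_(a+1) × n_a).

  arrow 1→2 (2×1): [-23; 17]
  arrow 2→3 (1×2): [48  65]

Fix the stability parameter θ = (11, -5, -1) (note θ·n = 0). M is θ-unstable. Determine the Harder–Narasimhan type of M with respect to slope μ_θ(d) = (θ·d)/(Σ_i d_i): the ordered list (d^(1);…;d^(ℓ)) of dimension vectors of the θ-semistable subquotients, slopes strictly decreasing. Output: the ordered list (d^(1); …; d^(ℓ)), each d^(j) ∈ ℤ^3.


Interval decomposition of M: I[1,3], I[2,2].
HN type (ℓ=2): μ^(1)=5/3; μ^(2)=-5

((1, 1, 1); (0, 1, 0))


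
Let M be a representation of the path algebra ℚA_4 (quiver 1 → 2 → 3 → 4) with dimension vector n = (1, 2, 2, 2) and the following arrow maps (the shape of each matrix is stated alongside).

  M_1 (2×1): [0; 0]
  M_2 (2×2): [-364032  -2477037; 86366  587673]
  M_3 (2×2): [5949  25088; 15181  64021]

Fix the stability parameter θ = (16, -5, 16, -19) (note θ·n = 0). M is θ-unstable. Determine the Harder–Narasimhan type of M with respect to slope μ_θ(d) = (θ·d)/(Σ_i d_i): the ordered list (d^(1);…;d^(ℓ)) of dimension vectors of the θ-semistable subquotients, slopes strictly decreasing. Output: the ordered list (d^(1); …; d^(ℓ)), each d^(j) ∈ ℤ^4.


Barcode: M ≅ I[1,1], I[2,4]^2. HN layers by μ_θ (3 steps, strictly decreasing):
  μ^(1)=16; μ^(2)=-3/2; μ^(3)=-5

((1, 0, 0, 0); (0, 0, 2, 2); (0, 2, 0, 0))


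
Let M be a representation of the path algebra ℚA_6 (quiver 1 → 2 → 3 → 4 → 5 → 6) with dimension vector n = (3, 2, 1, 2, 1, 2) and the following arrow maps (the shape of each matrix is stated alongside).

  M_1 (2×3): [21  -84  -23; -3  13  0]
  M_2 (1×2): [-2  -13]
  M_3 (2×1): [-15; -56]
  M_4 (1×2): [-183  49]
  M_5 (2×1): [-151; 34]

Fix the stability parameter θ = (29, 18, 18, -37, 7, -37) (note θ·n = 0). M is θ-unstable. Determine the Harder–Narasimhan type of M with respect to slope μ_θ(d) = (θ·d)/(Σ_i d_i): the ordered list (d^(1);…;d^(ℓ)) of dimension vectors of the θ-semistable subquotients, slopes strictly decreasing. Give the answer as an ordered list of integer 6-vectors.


Interval decomposition of M: I[1,1], I[1,2], I[1,6], I[4,4], I[6,6].
HN type (ℓ=4): μ^(1)=29; μ^(2)=47/2; μ^(3)=-1/3; μ^(4)=-37

((1, 0, 0, 0, 0, 0); (1, 1, 0, 0, 0, 0); (1, 1, 1, 1, 1, 1); (0, 0, 0, 1, 0, 1))


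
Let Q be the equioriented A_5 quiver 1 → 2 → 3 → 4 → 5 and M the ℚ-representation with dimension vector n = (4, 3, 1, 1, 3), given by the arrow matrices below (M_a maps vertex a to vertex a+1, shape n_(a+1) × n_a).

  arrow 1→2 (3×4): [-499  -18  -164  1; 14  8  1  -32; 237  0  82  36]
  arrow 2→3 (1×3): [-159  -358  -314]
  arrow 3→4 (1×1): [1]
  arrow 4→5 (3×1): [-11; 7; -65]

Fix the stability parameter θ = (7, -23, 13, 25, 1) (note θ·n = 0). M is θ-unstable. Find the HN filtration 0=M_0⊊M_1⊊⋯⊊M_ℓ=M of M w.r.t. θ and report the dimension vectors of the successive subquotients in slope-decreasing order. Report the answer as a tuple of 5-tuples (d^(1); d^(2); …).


Interval decomposition of M: I[1,1], I[1,2]^2, I[1,5], I[5,5]^2.
HN type (ℓ=4): μ^(1)=13; μ^(2)=7; μ^(3)=1; μ^(4)=-8

((0, 0, 1, 1, 1); (1, 0, 0, 0, 0); (0, 0, 0, 0, 2); (3, 3, 0, 0, 0))


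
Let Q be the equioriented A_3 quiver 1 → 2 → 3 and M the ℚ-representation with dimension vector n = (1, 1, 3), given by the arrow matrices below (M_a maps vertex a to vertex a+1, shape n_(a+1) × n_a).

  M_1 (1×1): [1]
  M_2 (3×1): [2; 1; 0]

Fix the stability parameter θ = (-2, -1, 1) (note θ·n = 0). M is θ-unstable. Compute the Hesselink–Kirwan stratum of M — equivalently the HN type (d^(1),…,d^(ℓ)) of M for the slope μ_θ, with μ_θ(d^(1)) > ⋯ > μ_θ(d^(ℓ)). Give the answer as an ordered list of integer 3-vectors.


Interval decomposition of M: I[1,3], I[3,3]^2.
HN type (ℓ=3): μ^(1)=1; μ^(2)=-1; μ^(3)=-2

((0, 0, 3); (0, 1, 0); (1, 0, 0))


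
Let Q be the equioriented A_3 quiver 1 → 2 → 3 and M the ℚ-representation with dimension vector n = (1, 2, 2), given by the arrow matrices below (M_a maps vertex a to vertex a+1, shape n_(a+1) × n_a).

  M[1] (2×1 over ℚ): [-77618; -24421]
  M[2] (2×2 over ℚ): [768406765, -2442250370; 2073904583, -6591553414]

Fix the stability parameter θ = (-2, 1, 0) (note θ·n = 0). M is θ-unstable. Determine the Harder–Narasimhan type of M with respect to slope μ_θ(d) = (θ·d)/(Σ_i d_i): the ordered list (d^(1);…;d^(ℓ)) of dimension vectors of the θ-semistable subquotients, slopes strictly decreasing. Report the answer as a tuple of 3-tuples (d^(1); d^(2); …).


Via rank(M_{q-1}∘⋯∘M_p): M ≅ I[1,2], I[2,3], I[3,3].
μ_θ-semistable layers: μ^(1)=1; μ^(2)=1/2; μ^(3)=0; μ^(4)=-2

((0, 1, 0); (0, 1, 1); (0, 0, 1); (1, 0, 0))


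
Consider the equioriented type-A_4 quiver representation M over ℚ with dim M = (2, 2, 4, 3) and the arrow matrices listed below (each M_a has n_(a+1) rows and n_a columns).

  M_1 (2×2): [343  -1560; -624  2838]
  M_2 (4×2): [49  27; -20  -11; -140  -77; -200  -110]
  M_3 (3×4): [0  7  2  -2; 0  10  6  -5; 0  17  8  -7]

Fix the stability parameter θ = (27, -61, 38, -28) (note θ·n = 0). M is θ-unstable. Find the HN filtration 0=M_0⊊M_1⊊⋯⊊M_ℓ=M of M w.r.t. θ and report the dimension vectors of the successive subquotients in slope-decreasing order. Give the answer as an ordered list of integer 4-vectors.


Barcode: M ≅ I[1,3], I[1,4], I[3,3], I[3,4], I[4,4]. HN layers by μ_θ (4 steps, strictly decreasing):
  μ^(1)=38; μ^(2)=5; μ^(3)=-17; μ^(4)=-28

((0, 0, 2, 0); (0, 0, 2, 2); (2, 2, 0, 0); (0, 0, 0, 1))


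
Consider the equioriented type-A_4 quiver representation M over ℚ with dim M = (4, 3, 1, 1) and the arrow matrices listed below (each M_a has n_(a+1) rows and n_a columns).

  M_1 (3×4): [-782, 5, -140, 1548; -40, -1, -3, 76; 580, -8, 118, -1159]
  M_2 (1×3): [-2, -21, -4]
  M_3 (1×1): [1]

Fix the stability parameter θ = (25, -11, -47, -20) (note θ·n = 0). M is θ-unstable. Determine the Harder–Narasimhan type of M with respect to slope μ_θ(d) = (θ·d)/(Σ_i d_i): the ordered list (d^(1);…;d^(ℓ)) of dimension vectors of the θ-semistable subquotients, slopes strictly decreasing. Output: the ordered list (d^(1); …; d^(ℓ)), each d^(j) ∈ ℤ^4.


Interval decomposition of M: I[1,1], I[1,2]^2, I[1,4].
HN type (ℓ=3): μ^(1)=25; μ^(2)=7; μ^(3)=-53/4

((1, 0, 0, 0); (2, 2, 0, 0); (1, 1, 1, 1))


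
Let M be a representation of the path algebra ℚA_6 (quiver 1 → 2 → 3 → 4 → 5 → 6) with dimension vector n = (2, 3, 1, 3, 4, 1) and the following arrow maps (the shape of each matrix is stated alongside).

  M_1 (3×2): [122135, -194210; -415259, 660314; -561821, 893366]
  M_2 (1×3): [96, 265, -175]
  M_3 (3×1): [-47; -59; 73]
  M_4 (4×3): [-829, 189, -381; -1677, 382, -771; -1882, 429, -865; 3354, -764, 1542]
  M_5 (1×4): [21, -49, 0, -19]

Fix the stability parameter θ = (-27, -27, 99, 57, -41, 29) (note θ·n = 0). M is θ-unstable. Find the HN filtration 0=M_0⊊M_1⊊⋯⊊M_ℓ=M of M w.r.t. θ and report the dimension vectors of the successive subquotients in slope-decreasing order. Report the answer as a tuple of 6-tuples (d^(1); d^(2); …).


Interval decomposition of M: I[1,1], I[1,2], I[2,2], I[2,6], I[4,5]^2, I[5,5].
HN type (ℓ=4): μ^(1)=36; μ^(2)=8; μ^(3)=-27; μ^(4)=-41

((0, 0, 1, 1, 1, 1); (0, 0, 0, 2, 2, 0); (2, 3, 0, 0, 0, 0); (0, 0, 0, 0, 1, 0))


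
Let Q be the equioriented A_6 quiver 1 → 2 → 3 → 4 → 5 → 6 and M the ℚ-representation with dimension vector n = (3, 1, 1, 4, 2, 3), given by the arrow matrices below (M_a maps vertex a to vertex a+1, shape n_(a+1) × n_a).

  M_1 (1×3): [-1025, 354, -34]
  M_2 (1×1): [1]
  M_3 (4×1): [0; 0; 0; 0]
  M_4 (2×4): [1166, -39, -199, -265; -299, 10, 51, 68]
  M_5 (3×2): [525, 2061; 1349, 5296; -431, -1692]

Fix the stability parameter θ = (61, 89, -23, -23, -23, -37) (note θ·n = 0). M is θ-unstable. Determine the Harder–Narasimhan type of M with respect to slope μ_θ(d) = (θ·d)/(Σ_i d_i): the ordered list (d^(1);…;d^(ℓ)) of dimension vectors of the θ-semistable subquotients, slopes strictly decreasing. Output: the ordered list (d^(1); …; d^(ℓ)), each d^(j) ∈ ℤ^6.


Barcode: M ≅ I[1,1]^2, I[1,3], I[4,4]^2, I[4,6]^2, I[6,6]. HN layers by μ_θ (5 steps, strictly decreasing):
  μ^(1)=61; μ^(2)=127/3; μ^(3)=-23; μ^(4)=-83/3; μ^(5)=-37

((2, 0, 0, 0, 0, 0); (1, 1, 1, 0, 0, 0); (0, 0, 0, 2, 0, 0); (0, 0, 0, 2, 2, 2); (0, 0, 0, 0, 0, 1))


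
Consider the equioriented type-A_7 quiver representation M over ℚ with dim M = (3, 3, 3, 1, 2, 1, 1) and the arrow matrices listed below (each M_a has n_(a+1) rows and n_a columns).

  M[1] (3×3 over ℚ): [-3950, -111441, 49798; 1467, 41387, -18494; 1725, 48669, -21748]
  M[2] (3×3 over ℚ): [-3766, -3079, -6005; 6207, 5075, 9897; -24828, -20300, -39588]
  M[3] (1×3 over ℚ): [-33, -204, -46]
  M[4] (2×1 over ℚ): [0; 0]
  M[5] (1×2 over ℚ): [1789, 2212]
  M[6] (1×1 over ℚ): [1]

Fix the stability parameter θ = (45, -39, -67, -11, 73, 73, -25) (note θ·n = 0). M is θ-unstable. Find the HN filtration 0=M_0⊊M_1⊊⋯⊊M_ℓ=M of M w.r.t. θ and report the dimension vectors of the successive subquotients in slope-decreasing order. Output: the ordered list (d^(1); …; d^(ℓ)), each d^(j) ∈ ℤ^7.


Via rank(M_{q-1}∘⋯∘M_p): M ≅ I[1,2], I[1,3], I[1,4], I[3,3], I[5,5], I[5,7].
μ_θ-semistable layers: μ^(1)=73; μ^(2)=121/3; μ^(3)=3; μ^(4)=-11; μ^(5)=-61/3; μ^(6)=-67

((0, 0, 0, 0, 1, 0, 0); (0, 0, 0, 0, 1, 1, 1); (1, 1, 0, 0, 0, 0, 0); (0, 0, 0, 1, 0, 0, 0); (2, 2, 2, 0, 0, 0, 0); (0, 0, 1, 0, 0, 0, 0))


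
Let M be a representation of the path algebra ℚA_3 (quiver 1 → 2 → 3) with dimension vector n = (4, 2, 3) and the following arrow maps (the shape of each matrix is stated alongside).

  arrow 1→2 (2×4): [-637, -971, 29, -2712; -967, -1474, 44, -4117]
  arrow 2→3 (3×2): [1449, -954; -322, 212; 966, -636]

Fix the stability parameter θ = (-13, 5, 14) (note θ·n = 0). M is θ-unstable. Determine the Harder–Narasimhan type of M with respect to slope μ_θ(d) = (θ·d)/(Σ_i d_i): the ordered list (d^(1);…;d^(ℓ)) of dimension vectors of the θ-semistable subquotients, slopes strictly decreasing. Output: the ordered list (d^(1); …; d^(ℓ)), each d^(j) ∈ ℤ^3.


Barcode: M ≅ I[1,1]^2, I[1,2], I[1,3], I[3,3]^2. HN layers by μ_θ (3 steps, strictly decreasing):
  μ^(1)=14; μ^(2)=5; μ^(3)=-13

((0, 0, 3); (0, 2, 0); (4, 0, 0))


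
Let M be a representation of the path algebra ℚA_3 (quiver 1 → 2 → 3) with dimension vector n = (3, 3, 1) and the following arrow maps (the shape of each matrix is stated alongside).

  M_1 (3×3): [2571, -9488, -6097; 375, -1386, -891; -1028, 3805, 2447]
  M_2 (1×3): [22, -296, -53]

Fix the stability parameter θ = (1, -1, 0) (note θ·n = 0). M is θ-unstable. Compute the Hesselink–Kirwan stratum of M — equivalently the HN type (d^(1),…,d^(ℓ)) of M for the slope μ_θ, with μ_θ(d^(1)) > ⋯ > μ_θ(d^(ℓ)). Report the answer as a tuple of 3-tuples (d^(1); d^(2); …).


Barcode: M ≅ I[1,1], I[1,2], I[1,3], I[2,2]. HN layers by μ_θ (3 steps, strictly decreasing):
  μ^(1)=1; μ^(2)=0; μ^(3)=-1

((1, 0, 0); (2, 2, 1); (0, 1, 0))


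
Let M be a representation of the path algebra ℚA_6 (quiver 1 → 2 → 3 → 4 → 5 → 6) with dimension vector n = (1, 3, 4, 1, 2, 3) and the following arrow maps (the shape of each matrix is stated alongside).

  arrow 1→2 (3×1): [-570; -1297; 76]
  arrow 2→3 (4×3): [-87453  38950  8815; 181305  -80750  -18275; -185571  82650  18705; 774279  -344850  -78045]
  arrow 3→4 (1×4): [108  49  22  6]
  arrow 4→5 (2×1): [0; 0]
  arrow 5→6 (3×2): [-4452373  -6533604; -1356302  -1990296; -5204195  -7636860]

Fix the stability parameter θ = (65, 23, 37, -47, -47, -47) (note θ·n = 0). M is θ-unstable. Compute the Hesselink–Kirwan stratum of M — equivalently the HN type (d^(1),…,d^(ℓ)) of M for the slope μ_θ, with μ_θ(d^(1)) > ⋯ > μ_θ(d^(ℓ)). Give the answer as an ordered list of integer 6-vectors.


Via rank(M_{q-1}∘⋯∘M_p): M ≅ I[1,2], I[2,2], I[2,4], I[3,3]^3, I[5,5], I[5,6], I[6,6]^2.
μ_θ-semistable layers: μ^(1)=44; μ^(2)=37; μ^(3)=23; μ^(4)=13/3; μ^(5)=-47

((1, 1, 0, 0, 0, 0); (0, 0, 3, 0, 0, 0); (0, 1, 0, 0, 0, 0); (0, 1, 1, 1, 0, 0); (0, 0, 0, 0, 2, 3))


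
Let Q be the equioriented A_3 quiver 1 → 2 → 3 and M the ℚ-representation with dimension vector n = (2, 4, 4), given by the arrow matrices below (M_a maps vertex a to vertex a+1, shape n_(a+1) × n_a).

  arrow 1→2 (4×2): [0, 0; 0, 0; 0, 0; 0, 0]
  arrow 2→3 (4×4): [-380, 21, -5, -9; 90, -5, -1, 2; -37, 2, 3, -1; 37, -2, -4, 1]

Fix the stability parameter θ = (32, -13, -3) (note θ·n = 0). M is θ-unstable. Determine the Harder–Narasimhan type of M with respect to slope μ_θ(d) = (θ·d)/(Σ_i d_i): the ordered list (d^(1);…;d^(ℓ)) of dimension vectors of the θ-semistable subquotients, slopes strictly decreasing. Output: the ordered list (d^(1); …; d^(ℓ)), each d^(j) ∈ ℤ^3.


Barcode: M ≅ I[1,1]^2, I[2,3]^4. HN layers by μ_θ (3 steps, strictly decreasing):
  μ^(1)=32; μ^(2)=-3; μ^(3)=-13

((2, 0, 0); (0, 0, 4); (0, 4, 0))


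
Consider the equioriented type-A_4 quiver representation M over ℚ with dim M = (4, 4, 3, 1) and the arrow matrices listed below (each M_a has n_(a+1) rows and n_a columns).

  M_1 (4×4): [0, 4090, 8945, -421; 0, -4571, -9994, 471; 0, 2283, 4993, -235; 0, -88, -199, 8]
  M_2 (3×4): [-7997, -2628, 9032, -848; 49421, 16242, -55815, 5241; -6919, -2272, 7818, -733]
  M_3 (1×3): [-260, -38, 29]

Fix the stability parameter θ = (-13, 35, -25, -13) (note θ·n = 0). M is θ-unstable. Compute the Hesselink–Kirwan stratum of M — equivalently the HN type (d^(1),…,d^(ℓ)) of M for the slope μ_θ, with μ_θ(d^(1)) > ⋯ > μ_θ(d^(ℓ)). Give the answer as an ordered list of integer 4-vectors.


Via rank(M_{q-1}∘⋯∘M_p): M ≅ I[1,1], I[1,3]^2, I[1,4], I[2,2].
μ_θ-semistable layers: μ^(1)=35; μ^(2)=5; μ^(3)=-1; μ^(4)=-13

((0, 1, 0, 0); (0, 2, 2, 0); (0, 1, 1, 1); (4, 0, 0, 0))


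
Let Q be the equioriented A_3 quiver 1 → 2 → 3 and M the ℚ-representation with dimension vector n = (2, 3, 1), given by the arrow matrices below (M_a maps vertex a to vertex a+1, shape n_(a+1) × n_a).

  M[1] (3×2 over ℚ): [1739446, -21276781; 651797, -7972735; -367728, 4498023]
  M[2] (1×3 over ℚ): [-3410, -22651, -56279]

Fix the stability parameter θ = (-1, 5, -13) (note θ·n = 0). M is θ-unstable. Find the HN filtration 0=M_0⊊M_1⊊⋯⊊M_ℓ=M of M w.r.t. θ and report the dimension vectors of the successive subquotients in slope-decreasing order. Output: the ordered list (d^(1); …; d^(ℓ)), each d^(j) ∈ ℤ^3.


Via rank(M_{q-1}∘⋯∘M_p): M ≅ I[1,2], I[1,3], I[2,2].
μ_θ-semistable layers: μ^(1)=5; μ^(2)=-1; μ^(3)=-3

((0, 2, 0); (1, 0, 0); (1, 1, 1))


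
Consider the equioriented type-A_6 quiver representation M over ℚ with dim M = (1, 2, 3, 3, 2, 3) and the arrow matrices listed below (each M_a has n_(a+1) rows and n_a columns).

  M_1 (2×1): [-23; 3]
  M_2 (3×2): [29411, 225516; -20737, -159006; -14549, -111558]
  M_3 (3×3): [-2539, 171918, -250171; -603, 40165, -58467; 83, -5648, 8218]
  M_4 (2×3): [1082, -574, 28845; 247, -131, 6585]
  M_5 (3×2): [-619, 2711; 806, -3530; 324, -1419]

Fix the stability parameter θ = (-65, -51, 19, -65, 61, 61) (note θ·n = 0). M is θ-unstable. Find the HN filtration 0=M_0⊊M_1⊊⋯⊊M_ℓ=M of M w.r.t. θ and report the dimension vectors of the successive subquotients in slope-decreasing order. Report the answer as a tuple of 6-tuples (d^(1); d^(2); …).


Barcode: M ≅ I[1,6], I[2,6], I[3,4], I[6,6]. HN layers by μ_θ (4 steps, strictly decreasing):
  μ^(1)=61; μ^(2)=-23; μ^(3)=-51; μ^(4)=-65

((0, 0, 0, 0, 2, 3); (0, 0, 3, 3, 0, 0); (0, 2, 0, 0, 0, 0); (1, 0, 0, 0, 0, 0))


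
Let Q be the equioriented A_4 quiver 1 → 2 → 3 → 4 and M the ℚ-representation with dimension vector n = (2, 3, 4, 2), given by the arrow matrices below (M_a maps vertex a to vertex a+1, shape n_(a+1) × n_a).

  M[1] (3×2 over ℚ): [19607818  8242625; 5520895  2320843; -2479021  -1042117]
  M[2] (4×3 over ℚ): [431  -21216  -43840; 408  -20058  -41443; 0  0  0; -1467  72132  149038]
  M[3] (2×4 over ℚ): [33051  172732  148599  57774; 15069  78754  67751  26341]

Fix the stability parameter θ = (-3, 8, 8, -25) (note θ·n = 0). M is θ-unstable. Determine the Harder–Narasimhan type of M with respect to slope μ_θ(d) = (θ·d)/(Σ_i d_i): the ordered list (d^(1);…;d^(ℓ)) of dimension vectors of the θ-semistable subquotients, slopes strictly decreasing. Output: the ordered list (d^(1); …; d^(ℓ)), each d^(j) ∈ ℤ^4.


Barcode: M ≅ I[1,3], I[1,4], I[2,2], I[3,3], I[3,4]. HN layers by μ_θ (3 steps, strictly decreasing):
  μ^(1)=8; μ^(2)=-3; μ^(3)=-17/2

((0, 2, 2, 0); (2, 1, 1, 1); (0, 0, 1, 1))


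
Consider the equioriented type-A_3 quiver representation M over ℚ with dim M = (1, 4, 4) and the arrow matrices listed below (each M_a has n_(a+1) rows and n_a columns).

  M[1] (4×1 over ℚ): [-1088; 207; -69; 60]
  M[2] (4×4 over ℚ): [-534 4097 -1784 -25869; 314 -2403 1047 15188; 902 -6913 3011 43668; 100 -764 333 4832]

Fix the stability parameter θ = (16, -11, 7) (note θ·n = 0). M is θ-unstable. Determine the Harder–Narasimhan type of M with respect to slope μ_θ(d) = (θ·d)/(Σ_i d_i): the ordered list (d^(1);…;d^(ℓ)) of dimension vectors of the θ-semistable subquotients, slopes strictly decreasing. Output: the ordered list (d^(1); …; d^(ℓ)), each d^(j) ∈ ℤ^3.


Via rank(M_{q-1}∘⋯∘M_p): M ≅ I[1,3], I[2,2], I[2,3]^2, I[3,3].
μ_θ-semistable layers: μ^(1)=7; μ^(2)=5/2; μ^(3)=-11

((0, 0, 4); (1, 1, 0); (0, 3, 0))


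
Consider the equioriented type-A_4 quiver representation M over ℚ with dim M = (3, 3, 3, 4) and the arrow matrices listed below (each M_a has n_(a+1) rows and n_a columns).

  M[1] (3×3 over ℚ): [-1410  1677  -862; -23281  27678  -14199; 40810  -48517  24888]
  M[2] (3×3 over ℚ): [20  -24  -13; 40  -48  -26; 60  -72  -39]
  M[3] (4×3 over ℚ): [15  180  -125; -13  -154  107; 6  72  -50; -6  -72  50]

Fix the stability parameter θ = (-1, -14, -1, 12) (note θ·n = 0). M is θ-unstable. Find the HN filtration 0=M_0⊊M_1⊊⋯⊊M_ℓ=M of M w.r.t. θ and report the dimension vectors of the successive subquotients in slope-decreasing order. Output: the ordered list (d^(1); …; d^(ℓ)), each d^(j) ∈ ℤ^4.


Via rank(M_{q-1}∘⋯∘M_p): M ≅ I[1,2]^2, I[1,3], I[3,4]^2, I[4,4]^2.
μ_θ-semistable layers: μ^(1)=12; μ^(2)=-1; μ^(3)=-15/2

((0, 0, 0, 4); (0, 0, 3, 0); (3, 3, 0, 0))


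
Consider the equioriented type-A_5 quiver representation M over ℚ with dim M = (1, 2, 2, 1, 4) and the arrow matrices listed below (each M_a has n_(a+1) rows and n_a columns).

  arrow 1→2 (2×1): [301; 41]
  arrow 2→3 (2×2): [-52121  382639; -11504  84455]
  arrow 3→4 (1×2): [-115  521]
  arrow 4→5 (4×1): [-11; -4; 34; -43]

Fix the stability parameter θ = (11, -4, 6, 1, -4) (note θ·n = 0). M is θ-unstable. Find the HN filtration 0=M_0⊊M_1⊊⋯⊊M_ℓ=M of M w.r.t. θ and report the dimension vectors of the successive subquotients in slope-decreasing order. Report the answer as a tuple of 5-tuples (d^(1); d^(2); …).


Interval decomposition of M: I[1,5], I[2,3], I[5,5]^3.
HN type (ℓ=3): μ^(1)=6; μ^(2)=2; μ^(3)=-4

((0, 0, 1, 0, 0); (1, 1, 1, 1, 1); (0, 1, 0, 0, 3))


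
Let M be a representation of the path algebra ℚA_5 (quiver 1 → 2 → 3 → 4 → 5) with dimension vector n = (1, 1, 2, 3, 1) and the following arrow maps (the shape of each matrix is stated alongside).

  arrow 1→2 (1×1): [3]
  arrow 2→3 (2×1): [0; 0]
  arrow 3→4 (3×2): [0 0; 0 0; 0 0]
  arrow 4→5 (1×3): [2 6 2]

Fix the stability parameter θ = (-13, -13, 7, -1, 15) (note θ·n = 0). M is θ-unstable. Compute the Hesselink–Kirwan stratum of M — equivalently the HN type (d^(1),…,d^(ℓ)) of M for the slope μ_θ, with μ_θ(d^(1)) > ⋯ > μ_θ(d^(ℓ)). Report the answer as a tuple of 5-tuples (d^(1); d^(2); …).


Interval decomposition of M: I[1,2], I[3,3]^2, I[4,4]^2, I[4,5].
HN type (ℓ=4): μ^(1)=15; μ^(2)=7; μ^(3)=-1; μ^(4)=-13

((0, 0, 0, 0, 1); (0, 0, 2, 0, 0); (0, 0, 0, 3, 0); (1, 1, 0, 0, 0))


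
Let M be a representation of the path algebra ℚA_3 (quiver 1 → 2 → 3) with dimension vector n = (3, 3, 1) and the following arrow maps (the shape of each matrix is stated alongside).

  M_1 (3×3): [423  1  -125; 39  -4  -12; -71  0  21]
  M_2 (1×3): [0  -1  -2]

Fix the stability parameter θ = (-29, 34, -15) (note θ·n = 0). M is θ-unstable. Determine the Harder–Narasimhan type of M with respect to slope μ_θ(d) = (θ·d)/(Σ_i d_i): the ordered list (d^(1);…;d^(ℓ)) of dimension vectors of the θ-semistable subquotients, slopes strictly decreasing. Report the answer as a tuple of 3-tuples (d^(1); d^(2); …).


Interval decomposition of M: I[1,2]^2, I[1,3].
HN type (ℓ=3): μ^(1)=34; μ^(2)=19/2; μ^(3)=-29

((0, 2, 0); (0, 1, 1); (3, 0, 0))


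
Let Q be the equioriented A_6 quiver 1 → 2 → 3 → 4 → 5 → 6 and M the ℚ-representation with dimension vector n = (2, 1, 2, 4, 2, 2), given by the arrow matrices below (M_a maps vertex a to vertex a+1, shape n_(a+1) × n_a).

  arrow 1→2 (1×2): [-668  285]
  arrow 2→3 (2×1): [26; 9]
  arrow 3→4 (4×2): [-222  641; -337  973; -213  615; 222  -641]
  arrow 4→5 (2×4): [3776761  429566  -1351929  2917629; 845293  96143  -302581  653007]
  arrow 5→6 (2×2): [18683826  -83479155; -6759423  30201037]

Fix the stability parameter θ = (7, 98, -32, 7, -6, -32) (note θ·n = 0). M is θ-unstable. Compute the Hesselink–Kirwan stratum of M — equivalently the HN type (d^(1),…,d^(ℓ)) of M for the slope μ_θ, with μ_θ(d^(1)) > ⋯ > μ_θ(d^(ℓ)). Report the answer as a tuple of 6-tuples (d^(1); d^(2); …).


Barcode: M ≅ I[1,1], I[1,6], I[3,4], I[4,4], I[4,6]. HN layers by μ_θ (3 steps, strictly decreasing):
  μ^(1)=7; μ^(2)=-31/3; μ^(3)=-32

((2, 1, 1, 3, 1, 1); (0, 0, 0, 1, 1, 1); (0, 0, 1, 0, 0, 0))


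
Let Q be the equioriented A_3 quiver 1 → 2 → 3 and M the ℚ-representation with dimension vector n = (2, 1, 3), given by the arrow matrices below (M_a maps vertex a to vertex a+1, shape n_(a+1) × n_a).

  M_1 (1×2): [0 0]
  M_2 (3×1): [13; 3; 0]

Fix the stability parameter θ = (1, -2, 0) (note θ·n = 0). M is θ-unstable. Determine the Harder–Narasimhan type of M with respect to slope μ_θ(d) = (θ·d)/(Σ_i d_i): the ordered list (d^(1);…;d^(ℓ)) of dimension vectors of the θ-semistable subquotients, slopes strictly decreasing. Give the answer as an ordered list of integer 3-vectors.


Barcode: M ≅ I[1,1]^2, I[2,3], I[3,3]^2. HN layers by μ_θ (3 steps, strictly decreasing):
  μ^(1)=1; μ^(2)=0; μ^(3)=-2

((2, 0, 0); (0, 0, 3); (0, 1, 0))


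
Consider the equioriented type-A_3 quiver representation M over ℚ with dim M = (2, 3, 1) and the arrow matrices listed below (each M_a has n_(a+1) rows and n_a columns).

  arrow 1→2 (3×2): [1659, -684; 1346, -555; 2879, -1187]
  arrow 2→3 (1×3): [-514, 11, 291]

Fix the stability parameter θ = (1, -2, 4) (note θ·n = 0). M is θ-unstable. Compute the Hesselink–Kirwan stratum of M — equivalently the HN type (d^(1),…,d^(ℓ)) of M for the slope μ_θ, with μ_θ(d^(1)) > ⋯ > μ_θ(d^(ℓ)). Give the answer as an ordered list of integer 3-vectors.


Interval decomposition of M: I[1,2], I[1,3], I[2,2].
HN type (ℓ=3): μ^(1)=4; μ^(2)=-1/2; μ^(3)=-2

((0, 0, 1); (2, 2, 0); (0, 1, 0))


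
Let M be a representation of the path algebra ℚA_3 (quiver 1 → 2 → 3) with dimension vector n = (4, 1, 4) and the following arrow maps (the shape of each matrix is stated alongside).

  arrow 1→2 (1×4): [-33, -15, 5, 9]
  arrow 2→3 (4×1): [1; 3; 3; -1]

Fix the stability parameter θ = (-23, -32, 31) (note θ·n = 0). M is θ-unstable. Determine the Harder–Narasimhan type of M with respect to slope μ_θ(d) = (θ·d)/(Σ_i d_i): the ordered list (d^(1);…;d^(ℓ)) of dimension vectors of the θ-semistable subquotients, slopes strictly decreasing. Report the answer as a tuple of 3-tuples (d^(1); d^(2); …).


Interval decomposition of M: I[1,1]^3, I[1,3], I[3,3]^3.
HN type (ℓ=3): μ^(1)=31; μ^(2)=-23; μ^(3)=-55/2

((0, 0, 4); (3, 0, 0); (1, 1, 0))
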